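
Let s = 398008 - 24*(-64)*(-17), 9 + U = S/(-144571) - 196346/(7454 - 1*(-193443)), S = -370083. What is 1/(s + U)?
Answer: 4149125741/1543012490532822 ≈ 2.6890e-6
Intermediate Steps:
U = -30776042114/4149125741 (U = -9 + (-370083/(-144571) - 196346/(7454 - 1*(-193443))) = -9 + (-370083*(-1/144571) - 196346/(7454 + 193443)) = -9 + (52869/20653 - 196346/200897) = -9 + 6566089555/4149125741 = -30776042114/4149125741 ≈ -7.4175)
s = 371896 (s = 398008 + 1536*(-17) = 398008 - 26112 = 371896)
1/(s + U) = 1/(371896 - 30776042114/4149125741) = 1/(1543012490532822/4149125741) = 4149125741/1543012490532822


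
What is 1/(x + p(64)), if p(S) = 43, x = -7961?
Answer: -1/7918 ≈ -0.00012629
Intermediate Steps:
1/(x + p(64)) = 1/(-7961 + 43) = 1/(-7918) = -1/7918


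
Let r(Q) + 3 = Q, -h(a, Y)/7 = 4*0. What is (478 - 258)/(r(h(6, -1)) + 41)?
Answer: 110/19 ≈ 5.7895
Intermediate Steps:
h(a, Y) = 0 (h(a, Y) = -28*0 = -7*0 = 0)
r(Q) = -3 + Q
(478 - 258)/(r(h(6, -1)) + 41) = (478 - 258)/((-3 + 0) + 41) = 220/(-3 + 41) = 220/38 = 220*(1/38) = 110/19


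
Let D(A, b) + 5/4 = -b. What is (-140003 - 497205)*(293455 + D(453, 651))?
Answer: -186576254722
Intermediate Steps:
D(A, b) = -5/4 - b
(-140003 - 497205)*(293455 + D(453, 651)) = (-140003 - 497205)*(293455 + (-5/4 - 1*651)) = -637208*(293455 + (-5/4 - 651)) = -637208*(293455 - 2609/4) = -637208*1171211/4 = -186576254722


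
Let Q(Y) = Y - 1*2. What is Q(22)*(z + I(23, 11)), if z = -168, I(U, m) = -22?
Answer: -3800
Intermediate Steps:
Q(Y) = -2 + Y (Q(Y) = Y - 2 = -2 + Y)
Q(22)*(z + I(23, 11)) = (-2 + 22)*(-168 - 22) = 20*(-190) = -3800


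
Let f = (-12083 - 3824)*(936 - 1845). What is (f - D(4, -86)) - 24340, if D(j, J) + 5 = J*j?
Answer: 14435472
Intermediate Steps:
D(j, J) = -5 + J*j
f = 14459463 (f = -15907*(-909) = 14459463)
(f - D(4, -86)) - 24340 = (14459463 - (-5 - 86*4)) - 24340 = (14459463 - (-5 - 344)) - 24340 = (14459463 - 1*(-349)) - 24340 = (14459463 + 349) - 24340 = 14459812 - 24340 = 14435472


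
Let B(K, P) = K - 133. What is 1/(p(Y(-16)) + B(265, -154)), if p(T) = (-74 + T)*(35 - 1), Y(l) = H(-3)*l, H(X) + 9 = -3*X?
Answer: -1/2384 ≈ -0.00041946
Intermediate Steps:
H(X) = -9 - 3*X
B(K, P) = -133 + K
Y(l) = 0 (Y(l) = (-9 - 3*(-3))*l = (-9 + 9)*l = 0*l = 0)
p(T) = -2516 + 34*T (p(T) = (-74 + T)*34 = -2516 + 34*T)
1/(p(Y(-16)) + B(265, -154)) = 1/((-2516 + 34*0) + (-133 + 265)) = 1/((-2516 + 0) + 132) = 1/(-2516 + 132) = 1/(-2384) = -1/2384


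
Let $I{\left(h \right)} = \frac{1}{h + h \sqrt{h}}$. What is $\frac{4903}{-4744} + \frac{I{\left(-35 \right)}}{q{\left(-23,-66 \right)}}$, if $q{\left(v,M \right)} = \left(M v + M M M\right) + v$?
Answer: $\frac{- 49079201605 \sqrt{35} + 49079196861 i}{47487606040 \left(\sqrt{35} - i\right)} \approx -1.0335 - 1.6415 \cdot 10^{-8} i$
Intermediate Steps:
$q{\left(v,M \right)} = v + M^{3} + M v$ ($q{\left(v,M \right)} = \left(M v + M^{2} M\right) + v = \left(M v + M^{3}\right) + v = \left(M^{3} + M v\right) + v = v + M^{3} + M v$)
$I{\left(h \right)} = \frac{1}{h + h^{\frac{3}{2}}}$
$\frac{4903}{-4744} + \frac{I{\left(-35 \right)}}{q{\left(-23,-66 \right)}} = \frac{4903}{-4744} + \frac{1}{\left(-35 + \left(-35\right)^{\frac{3}{2}}\right) \left(-23 + \left(-66\right)^{3} - -1518\right)} = 4903 \left(- \frac{1}{4744}\right) + \frac{1}{\left(-35 - 35 i \sqrt{35}\right) \left(-23 - 287496 + 1518\right)} = - \frac{4903}{4744} + \frac{1}{\left(-35 - 35 i \sqrt{35}\right) \left(-286001\right)} = - \frac{4903}{4744} + \frac{1}{-35 - 35 i \sqrt{35}} \left(- \frac{1}{286001}\right) = - \frac{4903}{4744} - \frac{1}{286001 \left(-35 - 35 i \sqrt{35}\right)}$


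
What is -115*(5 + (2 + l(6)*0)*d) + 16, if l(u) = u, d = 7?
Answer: -2169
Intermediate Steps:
-115*(5 + (2 + l(6)*0)*d) + 16 = -115*(5 + (2 + 6*0)*7) + 16 = -115*(5 + (2 + 0)*7) + 16 = -115*(5 + 2*7) + 16 = -115*(5 + 14) + 16 = -115*19 + 16 = -2185 + 16 = -2169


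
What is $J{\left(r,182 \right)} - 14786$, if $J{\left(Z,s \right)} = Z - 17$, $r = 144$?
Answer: $-14659$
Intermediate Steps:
$J{\left(Z,s \right)} = -17 + Z$ ($J{\left(Z,s \right)} = Z - 17 = -17 + Z$)
$J{\left(r,182 \right)} - 14786 = \left(-17 + 144\right) - 14786 = 127 - 14786 = -14659$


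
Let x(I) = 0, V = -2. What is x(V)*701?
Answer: 0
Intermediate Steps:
x(V)*701 = 0*701 = 0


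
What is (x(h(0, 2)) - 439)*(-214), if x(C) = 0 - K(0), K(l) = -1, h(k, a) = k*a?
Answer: 93732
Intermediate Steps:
h(k, a) = a*k
x(C) = 1 (x(C) = 0 - 1*(-1) = 0 + 1 = 1)
(x(h(0, 2)) - 439)*(-214) = (1 - 439)*(-214) = -438*(-214) = 93732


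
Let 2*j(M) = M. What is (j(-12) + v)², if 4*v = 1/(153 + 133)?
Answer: 47100769/1308736 ≈ 35.990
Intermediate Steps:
j(M) = M/2
v = 1/1144 (v = 1/(4*(153 + 133)) = (¼)/286 = (¼)*(1/286) = 1/1144 ≈ 0.00087413)
(j(-12) + v)² = ((½)*(-12) + 1/1144)² = (-6 + 1/1144)² = (-6863/1144)² = 47100769/1308736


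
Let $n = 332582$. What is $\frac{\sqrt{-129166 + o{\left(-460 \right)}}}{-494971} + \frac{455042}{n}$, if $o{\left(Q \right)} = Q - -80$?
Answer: $\frac{227521}{166291} - \frac{3 i \sqrt{14394}}{494971} \approx 1.3682 - 0.00072716 i$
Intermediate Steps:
$o{\left(Q \right)} = 80 + Q$ ($o{\left(Q \right)} = Q + 80 = 80 + Q$)
$\frac{\sqrt{-129166 + o{\left(-460 \right)}}}{-494971} + \frac{455042}{n} = \frac{\sqrt{-129166 + \left(80 - 460\right)}}{-494971} + \frac{455042}{332582} = \sqrt{-129166 - 380} \left(- \frac{1}{494971}\right) + 455042 \cdot \frac{1}{332582} = \sqrt{-129546} \left(- \frac{1}{494971}\right) + \frac{227521}{166291} = 3 i \sqrt{14394} \left(- \frac{1}{494971}\right) + \frac{227521}{166291} = - \frac{3 i \sqrt{14394}}{494971} + \frac{227521}{166291} = \frac{227521}{166291} - \frac{3 i \sqrt{14394}}{494971}$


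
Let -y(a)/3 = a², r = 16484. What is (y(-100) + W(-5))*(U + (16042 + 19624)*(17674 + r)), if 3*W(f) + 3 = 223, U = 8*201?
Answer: -36459084485360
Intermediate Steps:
U = 1608
W(f) = 220/3 (W(f) = -1 + (⅓)*223 = -1 + 223/3 = 220/3)
y(a) = -3*a²
(y(-100) + W(-5))*(U + (16042 + 19624)*(17674 + r)) = (-3*(-100)² + 220/3)*(1608 + (16042 + 19624)*(17674 + 16484)) = (-3*10000 + 220/3)*(1608 + 35666*34158) = (-30000 + 220/3)*(1608 + 1218279228) = -89780/3*1218280836 = -36459084485360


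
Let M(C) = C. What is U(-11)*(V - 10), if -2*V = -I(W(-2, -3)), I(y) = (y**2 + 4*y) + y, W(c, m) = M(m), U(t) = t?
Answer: 143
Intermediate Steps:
W(c, m) = m
I(y) = y**2 + 5*y
V = -3 (V = -(-1)*(-3*(5 - 3))/2 = -(-1)*(-3*2)/2 = -(-1)*(-6)/2 = -1/2*6 = -3)
U(-11)*(V - 10) = -11*(-3 - 10) = -11*(-13) = 143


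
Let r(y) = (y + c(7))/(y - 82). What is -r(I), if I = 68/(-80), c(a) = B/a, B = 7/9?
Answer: -133/14913 ≈ -0.0089184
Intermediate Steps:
B = 7/9 (B = 7*(⅑) = 7/9 ≈ 0.77778)
c(a) = 7/(9*a)
I = -17/20 (I = 68*(-1/80) = -17/20 ≈ -0.85000)
r(y) = (⅑ + y)/(-82 + y) (r(y) = (y + (7/9)/7)/(y - 82) = (y + (7/9)*(⅐))/(-82 + y) = (y + ⅑)/(-82 + y) = (⅑ + y)/(-82 + y))
-r(I) = -(⅑ - 17/20)/(-82 - 17/20) = -(-133)/((-1657/20)*180) = -(-20)*(-133)/(1657*180) = -1*133/14913 = -133/14913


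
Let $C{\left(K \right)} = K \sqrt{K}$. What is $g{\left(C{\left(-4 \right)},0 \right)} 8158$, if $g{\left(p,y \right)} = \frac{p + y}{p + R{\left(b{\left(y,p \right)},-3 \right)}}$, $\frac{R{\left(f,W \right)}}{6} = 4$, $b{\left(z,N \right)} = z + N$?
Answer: $\frac{4079}{5} - \frac{12237 i}{5} \approx 815.8 - 2447.4 i$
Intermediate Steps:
$b{\left(z,N \right)} = N + z$
$R{\left(f,W \right)} = 24$ ($R{\left(f,W \right)} = 6 \cdot 4 = 24$)
$C{\left(K \right)} = K^{\frac{3}{2}}$
$g{\left(p,y \right)} = \frac{p + y}{24 + p}$ ($g{\left(p,y \right)} = \frac{p + y}{p + 24} = \frac{p + y}{24 + p}$)
$g{\left(C{\left(-4 \right)},0 \right)} 8158 = \frac{\left(-4\right)^{\frac{3}{2}} + 0}{24 + \left(-4\right)^{\frac{3}{2}}} \cdot 8158 = \frac{- 8 i + 0}{24 - 8 i} 8158 = \frac{24 + 8 i}{640} \left(- 8 i\right) 8158 = - \frac{i \left(24 + 8 i\right)}{80} \cdot 8158 = - \frac{4079 i \left(24 + 8 i\right)}{40}$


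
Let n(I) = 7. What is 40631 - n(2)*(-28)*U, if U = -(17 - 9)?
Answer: 39063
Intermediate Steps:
U = -8 (U = -1*8 = -8)
40631 - n(2)*(-28)*U = 40631 - 7*(-28)*(-8) = 40631 - (-196)*(-8) = 40631 - 1*1568 = 40631 - 1568 = 39063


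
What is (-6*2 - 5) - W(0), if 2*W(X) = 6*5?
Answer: -32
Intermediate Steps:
W(X) = 15 (W(X) = (6*5)/2 = (1/2)*30 = 15)
(-6*2 - 5) - W(0) = (-6*2 - 5) - 1*15 = (-12 - 5) - 15 = -17 - 15 = -32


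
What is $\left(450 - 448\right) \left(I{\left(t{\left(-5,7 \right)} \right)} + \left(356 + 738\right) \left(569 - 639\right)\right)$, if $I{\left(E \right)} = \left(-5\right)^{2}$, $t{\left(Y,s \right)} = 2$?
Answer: $-153110$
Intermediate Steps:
$I{\left(E \right)} = 25$
$\left(450 - 448\right) \left(I{\left(t{\left(-5,7 \right)} \right)} + \left(356 + 738\right) \left(569 - 639\right)\right) = \left(450 - 448\right) \left(25 + \left(356 + 738\right) \left(569 - 639\right)\right) = 2 \left(25 + 1094 \left(-70\right)\right) = 2 \left(25 - 76580\right) = 2 \left(-76555\right) = -153110$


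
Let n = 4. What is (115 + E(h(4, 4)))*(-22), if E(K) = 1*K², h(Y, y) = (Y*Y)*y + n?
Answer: -104258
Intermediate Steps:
h(Y, y) = 4 + y*Y² (h(Y, y) = (Y*Y)*y + 4 = Y²*y + 4 = y*Y² + 4 = 4 + y*Y²)
E(K) = K²
(115 + E(h(4, 4)))*(-22) = (115 + (4 + 4*4²)²)*(-22) = (115 + (4 + 4*16)²)*(-22) = (115 + (4 + 64)²)*(-22) = (115 + 68²)*(-22) = (115 + 4624)*(-22) = 4739*(-22) = -104258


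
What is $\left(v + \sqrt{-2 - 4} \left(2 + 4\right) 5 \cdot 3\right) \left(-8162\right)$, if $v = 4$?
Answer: $-32648 - 734580 i \sqrt{6} \approx -32648.0 - 1.7993 \cdot 10^{6} i$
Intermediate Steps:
$\left(v + \sqrt{-2 - 4} \left(2 + 4\right) 5 \cdot 3\right) \left(-8162\right) = \left(4 + \sqrt{-2 - 4} \left(2 + 4\right) 5 \cdot 3\right) \left(-8162\right) = \left(4 + \sqrt{-6} \cdot 6 \cdot 5 \cdot 3\right) \left(-8162\right) = \left(4 + i \sqrt{6} \cdot 30 \cdot 3\right) \left(-8162\right) = \left(4 + 30 i \sqrt{6} \cdot 3\right) \left(-8162\right) = \left(4 + 90 i \sqrt{6}\right) \left(-8162\right) = -32648 - 734580 i \sqrt{6}$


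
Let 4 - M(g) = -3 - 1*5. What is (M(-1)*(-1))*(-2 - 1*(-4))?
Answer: -24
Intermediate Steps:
M(g) = 12 (M(g) = 4 - (-3 - 1*5) = 4 - (-3 - 5) = 4 - 1*(-8) = 4 + 8 = 12)
(M(-1)*(-1))*(-2 - 1*(-4)) = (12*(-1))*(-2 - 1*(-4)) = -12*(-2 + 4) = -12*2 = -24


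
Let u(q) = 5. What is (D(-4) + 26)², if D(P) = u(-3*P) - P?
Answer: 1225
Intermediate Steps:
D(P) = 5 - P
(D(-4) + 26)² = ((5 - 1*(-4)) + 26)² = ((5 + 4) + 26)² = (9 + 26)² = 35² = 1225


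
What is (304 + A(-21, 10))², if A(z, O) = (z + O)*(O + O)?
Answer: 7056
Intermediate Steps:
A(z, O) = 2*O*(O + z) (A(z, O) = (O + z)*(2*O) = 2*O*(O + z))
(304 + A(-21, 10))² = (304 + 2*10*(10 - 21))² = (304 + 2*10*(-11))² = (304 - 220)² = 84² = 7056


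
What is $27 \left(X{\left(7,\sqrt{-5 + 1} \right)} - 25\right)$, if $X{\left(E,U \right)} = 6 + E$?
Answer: $-324$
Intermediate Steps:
$27 \left(X{\left(7,\sqrt{-5 + 1} \right)} - 25\right) = 27 \left(\left(6 + 7\right) - 25\right) = 27 \left(13 - 25\right) = 27 \left(-12\right) = -324$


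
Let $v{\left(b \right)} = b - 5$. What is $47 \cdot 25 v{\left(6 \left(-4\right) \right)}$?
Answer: $-34075$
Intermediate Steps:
$v{\left(b \right)} = -5 + b$ ($v{\left(b \right)} = b - 5 = -5 + b$)
$47 \cdot 25 v{\left(6 \left(-4\right) \right)} = 47 \cdot 25 \left(-5 + 6 \left(-4\right)\right) = 1175 \left(-5 - 24\right) = 1175 \left(-29\right) = -34075$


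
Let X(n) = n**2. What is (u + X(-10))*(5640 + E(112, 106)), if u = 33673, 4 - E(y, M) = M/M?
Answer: 190581039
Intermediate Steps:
E(y, M) = 3 (E(y, M) = 4 - M/M = 4 - 1*1 = 4 - 1 = 3)
(u + X(-10))*(5640 + E(112, 106)) = (33673 + (-10)**2)*(5640 + 3) = (33673 + 100)*5643 = 33773*5643 = 190581039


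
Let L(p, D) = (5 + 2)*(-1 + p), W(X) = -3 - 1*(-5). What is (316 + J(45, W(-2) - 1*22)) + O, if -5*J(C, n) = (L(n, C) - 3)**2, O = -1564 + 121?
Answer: -5627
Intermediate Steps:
O = -1443
W(X) = 2 (W(X) = -3 + 5 = 2)
L(p, D) = -7 + 7*p (L(p, D) = 7*(-1 + p) = -7 + 7*p)
J(C, n) = -(-10 + 7*n)**2/5 (J(C, n) = -((-7 + 7*n) - 3)**2/5 = -(-10 + 7*n)**2/5)
(316 + J(45, W(-2) - 1*22)) + O = (316 - (-10 + 7*(2 - 1*22))**2/5) - 1443 = (316 - (-10 + 7*(2 - 22))**2/5) - 1443 = (316 - (-10 + 7*(-20))**2/5) - 1443 = (316 - (-10 - 140)**2/5) - 1443 = (316 - 1/5*(-150)**2) - 1443 = (316 - 1/5*22500) - 1443 = (316 - 4500) - 1443 = -4184 - 1443 = -5627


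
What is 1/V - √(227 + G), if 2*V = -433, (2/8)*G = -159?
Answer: -2/433 - I*√409 ≈ -0.0046189 - 20.224*I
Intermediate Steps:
G = -636 (G = 4*(-159) = -636)
V = -433/2 (V = (½)*(-433) = -433/2 ≈ -216.50)
1/V - √(227 + G) = 1/(-433/2) - √(227 - 636) = -2/433 - √(-409) = -2/433 - I*√409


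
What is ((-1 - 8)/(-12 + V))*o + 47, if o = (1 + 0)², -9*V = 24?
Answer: 2095/44 ≈ 47.614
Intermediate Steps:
V = -8/3 (V = -⅑*24 = -8/3 ≈ -2.6667)
o = 1 (o = 1² = 1)
((-1 - 8)/(-12 + V))*o + 47 = ((-1 - 8)/(-12 - 8/3))*1 + 47 = -9/(-44/3)*1 + 47 = -9*(-3/44)*1 + 47 = (27/44)*1 + 47 = 27/44 + 47 = 2095/44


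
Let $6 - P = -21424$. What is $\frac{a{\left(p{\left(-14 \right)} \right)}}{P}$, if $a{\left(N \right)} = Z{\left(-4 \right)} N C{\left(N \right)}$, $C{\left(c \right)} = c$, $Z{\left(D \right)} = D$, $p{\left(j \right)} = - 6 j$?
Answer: $- \frac{14112}{10715} \approx -1.317$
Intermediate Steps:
$P = 21430$ ($P = 6 - -21424 = 6 + 21424 = 21430$)
$a{\left(N \right)} = - 4 N^{2}$ ($a{\left(N \right)} = - 4 N N = - 4 N^{2}$)
$\frac{a{\left(p{\left(-14 \right)} \right)}}{P} = \frac{\left(-4\right) \left(\left(-6\right) \left(-14\right)\right)^{2}}{21430} = - 4 \cdot 84^{2} \cdot \frac{1}{21430} = \left(-4\right) 7056 \cdot \frac{1}{21430} = \left(-28224\right) \frac{1}{21430} = - \frac{14112}{10715}$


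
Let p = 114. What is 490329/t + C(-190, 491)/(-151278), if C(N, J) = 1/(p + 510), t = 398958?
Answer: 1102043277365/896681586528 ≈ 1.2290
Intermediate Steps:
C(N, J) = 1/624 (C(N, J) = 1/(114 + 510) = 1/624)
490329/t + C(-190, 491)/(-151278) = 490329/398958 + (1/624)/(-151278) = 490329*(1/398958) + (1/624)*(-1/151278) = 23349/18998 - 1/94397472 = 1102043277365/896681586528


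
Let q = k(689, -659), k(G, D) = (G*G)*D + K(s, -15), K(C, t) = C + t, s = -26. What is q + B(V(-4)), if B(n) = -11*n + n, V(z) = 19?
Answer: -312841370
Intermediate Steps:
B(n) = -10*n
k(G, D) = -41 + D*G² (k(G, D) = (G*G)*D + (-26 - 15) = G²*D - 41 = D*G² - 41 = -41 + D*G²)
q = -312841180 (q = -41 - 659*689² = -41 - 659*474721 = -41 - 312841139 = -312841180)
q + B(V(-4)) = -312841180 - 10*19 = -312841180 - 190 = -312841370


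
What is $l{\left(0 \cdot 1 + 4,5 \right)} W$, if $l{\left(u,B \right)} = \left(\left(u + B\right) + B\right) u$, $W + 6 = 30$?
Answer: $1344$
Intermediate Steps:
$W = 24$ ($W = -6 + 30 = 24$)
$l{\left(u,B \right)} = u \left(u + 2 B\right)$ ($l{\left(u,B \right)} = \left(\left(B + u\right) + B\right) u = \left(u + 2 B\right) u = u \left(u + 2 B\right)$)
$l{\left(0 \cdot 1 + 4,5 \right)} W = \left(0 \cdot 1 + 4\right) \left(\left(0 \cdot 1 + 4\right) + 2 \cdot 5\right) 24 = \left(0 + 4\right) \left(\left(0 + 4\right) + 10\right) 24 = 4 \left(4 + 10\right) 24 = 4 \cdot 14 \cdot 24 = 56 \cdot 24 = 1344$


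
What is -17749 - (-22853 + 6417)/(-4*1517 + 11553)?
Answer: -97336829/5485 ≈ -17746.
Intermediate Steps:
-17749 - (-22853 + 6417)/(-4*1517 + 11553) = -17749 - (-16436)/(-6068 + 11553) = -17749 - (-16436)/5485 = -17749 - 1*(-16436/5485) = -17749 + 16436/5485 = -97336829/5485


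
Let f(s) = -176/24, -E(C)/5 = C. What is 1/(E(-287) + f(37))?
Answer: 3/4283 ≈ 0.00070044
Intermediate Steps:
E(C) = -5*C
f(s) = -22/3 (f(s) = -176*1/24 = -22/3)
1/(E(-287) + f(37)) = 1/(-5*(-287) - 22/3) = 1/(1435 - 22/3) = 1/(4283/3) = 3/4283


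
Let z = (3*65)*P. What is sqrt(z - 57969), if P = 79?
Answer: 2*I*sqrt(10641) ≈ 206.31*I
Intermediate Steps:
z = 15405 (z = (3*65)*79 = 195*79 = 15405)
sqrt(z - 57969) = sqrt(15405 - 57969) = sqrt(-42564) = 2*I*sqrt(10641)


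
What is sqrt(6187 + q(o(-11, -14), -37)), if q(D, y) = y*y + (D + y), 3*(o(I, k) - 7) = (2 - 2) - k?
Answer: 8*sqrt(1059)/3 ≈ 86.779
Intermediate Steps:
o(I, k) = 7 - k/3 (o(I, k) = 7 + ((2 - 2) - k)/3 = 7 + (0 - k)/3 = 7 + (-k)/3 = 7 - k/3)
q(D, y) = D + y + y**2 (q(D, y) = y**2 + (D + y) = D + y + y**2)
sqrt(6187 + q(o(-11, -14), -37)) = sqrt(6187 + ((7 - 1/3*(-14)) - 37 + (-37)**2)) = sqrt(6187 + ((7 + 14/3) - 37 + 1369)) = sqrt(6187 + (35/3 - 37 + 1369)) = sqrt(6187 + 4031/3) = sqrt(22592/3) = 8*sqrt(1059)/3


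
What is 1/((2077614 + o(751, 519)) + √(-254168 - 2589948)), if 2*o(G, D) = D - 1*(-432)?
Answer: 8312358/17273835256505 - 8*I*√711029/17273835256505 ≈ 4.8121e-7 - 3.9052e-10*I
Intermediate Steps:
o(G, D) = 216 + D/2 (o(G, D) = (D - 1*(-432))/2 = (D + 432)/2 = (432 + D)/2 = 216 + D/2)
1/((2077614 + o(751, 519)) + √(-254168 - 2589948)) = 1/((2077614 + (216 + (½)*519)) + √(-254168 - 2589948)) = 1/((2077614 + (216 + 519/2)) + √(-2844116)) = 1/((2077614 + 951/2) + 2*I*√711029) = 1/(4156179/2 + 2*I*√711029)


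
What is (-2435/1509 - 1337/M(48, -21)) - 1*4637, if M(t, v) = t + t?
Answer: -224661887/48288 ≈ -4652.5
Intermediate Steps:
M(t, v) = 2*t
(-2435/1509 - 1337/M(48, -21)) - 1*4637 = (-2435/1509 - 1337/(2*48)) - 1*4637 = (-2435*1/1509 - 1337/96) - 4637 = (-2435/1509 - 1337*1/96) - 4637 = (-2435/1509 - 1337/96) - 4637 = -750431/48288 - 4637 = -224661887/48288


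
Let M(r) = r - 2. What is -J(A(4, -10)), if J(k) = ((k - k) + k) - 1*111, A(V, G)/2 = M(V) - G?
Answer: 87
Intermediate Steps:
M(r) = -2 + r
A(V, G) = -4 - 2*G + 2*V (A(V, G) = 2*((-2 + V) - G) = 2*(-2 + V - G) = -4 - 2*G + 2*V)
J(k) = -111 + k (J(k) = (0 + k) - 111 = k - 111 = -111 + k)
-J(A(4, -10)) = -(-111 + (-4 - 2*(-10) + 2*4)) = -(-111 + (-4 + 20 + 8)) = -(-111 + 24) = -1*(-87) = 87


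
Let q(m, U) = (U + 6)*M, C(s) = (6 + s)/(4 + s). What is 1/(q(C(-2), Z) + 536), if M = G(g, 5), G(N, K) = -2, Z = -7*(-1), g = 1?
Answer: 1/510 ≈ 0.0019608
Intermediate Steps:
C(s) = (6 + s)/(4 + s)
Z = 7
M = -2
q(m, U) = -12 - 2*U (q(m, U) = (U + 6)*(-2) = (6 + U)*(-2) = -12 - 2*U)
1/(q(C(-2), Z) + 536) = 1/((-12 - 2*7) + 536) = 1/((-12 - 14) + 536) = 1/(-26 + 536) = 1/510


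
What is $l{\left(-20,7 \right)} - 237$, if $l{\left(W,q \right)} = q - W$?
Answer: $-210$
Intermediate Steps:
$l{\left(-20,7 \right)} - 237 = \left(7 - -20\right) - 237 = \left(7 + 20\right) - 237 = 27 - 237 = -210$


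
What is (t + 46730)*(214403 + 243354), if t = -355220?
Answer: -141213456930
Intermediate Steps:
(t + 46730)*(214403 + 243354) = (-355220 + 46730)*(214403 + 243354) = -308490*457757 = -141213456930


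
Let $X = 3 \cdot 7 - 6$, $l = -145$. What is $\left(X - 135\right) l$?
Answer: $17400$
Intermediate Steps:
$X = 15$ ($X = 21 - 6 = 15$)
$\left(X - 135\right) l = \left(15 - 135\right) \left(-145\right) = \left(-120\right) \left(-145\right) = 17400$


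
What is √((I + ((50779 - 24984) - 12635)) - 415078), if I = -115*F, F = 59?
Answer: I*√408703 ≈ 639.3*I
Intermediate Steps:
I = -6785 (I = -115*59 = -6785)
√((I + ((50779 - 24984) - 12635)) - 415078) = √((-6785 + ((50779 - 24984) - 12635)) - 415078) = √((-6785 + (25795 - 12635)) - 415078) = √((-6785 + 13160) - 415078) = √(6375 - 415078) = √(-408703) = I*√408703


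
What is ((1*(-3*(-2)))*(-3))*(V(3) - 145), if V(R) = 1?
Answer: 2592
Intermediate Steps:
((1*(-3*(-2)))*(-3))*(V(3) - 145) = ((1*(-3*(-2)))*(-3))*(1 - 145) = ((1*6)*(-3))*(-144) = (6*(-3))*(-144) = -18*(-144) = 2592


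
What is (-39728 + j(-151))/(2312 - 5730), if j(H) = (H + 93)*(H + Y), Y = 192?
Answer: 21053/1709 ≈ 12.319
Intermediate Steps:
j(H) = (93 + H)*(192 + H) (j(H) = (H + 93)*(H + 192) = (93 + H)*(192 + H))
(-39728 + j(-151))/(2312 - 5730) = (-39728 + (17856 + (-151)**2 + 285*(-151)))/(2312 - 5730) = (-39728 + (17856 + 22801 - 43035))/(-3418) = (-39728 - 2378)*(-1/3418) = -42106*(-1/3418) = 21053/1709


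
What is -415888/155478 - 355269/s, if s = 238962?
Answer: -25769656973/6192222306 ≈ -4.1616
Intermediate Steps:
-415888/155478 - 355269/s = -415888/155478 - 355269/238962 = -415888*1/155478 - 355269*1/238962 = -207944/77739 - 118423/79654 = -25769656973/6192222306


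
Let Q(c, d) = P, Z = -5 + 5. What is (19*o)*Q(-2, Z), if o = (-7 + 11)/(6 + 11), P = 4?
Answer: 304/17 ≈ 17.882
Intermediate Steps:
Z = 0
Q(c, d) = 4
o = 4/17 ≈ 0.23529
(19*o)*Q(-2, Z) = (19*(4/17))*4 = (76/17)*4 = 304/17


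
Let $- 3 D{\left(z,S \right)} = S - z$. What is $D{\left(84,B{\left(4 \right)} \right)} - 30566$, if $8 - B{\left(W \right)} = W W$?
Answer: $- \frac{91606}{3} \approx -30535.0$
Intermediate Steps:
$B{\left(W \right)} = 8 - W^{2}$ ($B{\left(W \right)} = 8 - W W = 8 - W^{2}$)
$D{\left(z,S \right)} = - \frac{S}{3} + \frac{z}{3}$ ($D{\left(z,S \right)} = - \frac{S - z}{3} = - \frac{S}{3} + \frac{z}{3}$)
$D{\left(84,B{\left(4 \right)} \right)} - 30566 = \left(- \frac{8 - 4^{2}}{3} + \frac{1}{3} \cdot 84\right) - 30566 = \left(- \frac{8 - 16}{3} + 28\right) - 30566 = \left(\left(- \frac{1}{3}\right) \left(-8\right) + 28\right) - 30566 = \left(\frac{8}{3} + 28\right) - 30566 = \frac{92}{3} - 30566 = - \frac{91606}{3}$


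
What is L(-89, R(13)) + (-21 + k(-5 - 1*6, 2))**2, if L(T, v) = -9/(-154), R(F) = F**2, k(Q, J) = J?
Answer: 55603/154 ≈ 361.06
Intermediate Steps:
L(T, v) = 9/154 (L(T, v) = -9*(-1/154) = 9/154)
L(-89, R(13)) + (-21 + k(-5 - 1*6, 2))**2 = 9/154 + (-21 + 2)**2 = 9/154 + (-19)**2 = 9/154 + 361 = 55603/154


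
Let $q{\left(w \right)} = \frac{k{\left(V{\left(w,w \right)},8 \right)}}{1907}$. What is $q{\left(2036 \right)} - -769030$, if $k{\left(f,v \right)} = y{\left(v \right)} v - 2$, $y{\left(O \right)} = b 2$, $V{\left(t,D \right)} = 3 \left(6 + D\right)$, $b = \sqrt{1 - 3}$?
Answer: $\frac{1466540208}{1907} + \frac{16 i \sqrt{2}}{1907} \approx 7.6903 \cdot 10^{5} + 0.011865 i$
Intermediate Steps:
$b = i \sqrt{2}$ ($b = \sqrt{-2} = i \sqrt{2} \approx 1.4142 i$)
$V{\left(t,D \right)} = 18 + 3 D$
$y{\left(O \right)} = 2 i \sqrt{2}$ ($y{\left(O \right)} = i \sqrt{2} \cdot 2 = 2 i \sqrt{2}$)
$k{\left(f,v \right)} = -2 + 2 i v \sqrt{2}$ ($k{\left(f,v \right)} = 2 i \sqrt{2} v - 2 = 2 i v \sqrt{2} - 2 = -2 + 2 i v \sqrt{2}$)
$q{\left(w \right)} = - \frac{2}{1907} + \frac{16 i \sqrt{2}}{1907}$ ($q{\left(w \right)} = \frac{-2 + 2 i 8 \sqrt{2}}{1907} = \left(-2 + 16 i \sqrt{2}\right) \frac{1}{1907} = - \frac{2}{1907} + \frac{16 i \sqrt{2}}{1907}$)
$q{\left(2036 \right)} - -769030 = \left(- \frac{2}{1907} + \frac{16 i \sqrt{2}}{1907}\right) - -769030 = \left(- \frac{2}{1907} + \frac{16 i \sqrt{2}}{1907}\right) + 769030 = \frac{1466540208}{1907} + \frac{16 i \sqrt{2}}{1907}$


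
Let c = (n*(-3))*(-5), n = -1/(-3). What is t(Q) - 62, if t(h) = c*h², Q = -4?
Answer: 18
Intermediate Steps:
n = ⅓ (n = -1*(-⅓) = ⅓ ≈ 0.33333)
c = 5 (c = ((⅓)*(-3))*(-5) = -1*(-5) = 5)
t(h) = 5*h²
t(Q) - 62 = 5*(-4)² - 62 = 5*16 - 62 = 80 - 62 = 18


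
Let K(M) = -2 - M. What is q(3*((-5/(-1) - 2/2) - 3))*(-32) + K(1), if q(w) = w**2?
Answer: -291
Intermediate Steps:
q(3*((-5/(-1) - 2/2) - 3))*(-32) + K(1) = (3*((-5/(-1) - 2/2) - 3))**2*(-32) + (-2 - 1*1) = (3*((-5*(-1) - 2*1/2) - 3))**2*(-32) + (-2 - 1) = (3*((5 - 1) - 3))**2*(-32) - 3 = (3*(4 - 3))**2*(-32) - 3 = (3*1)**2*(-32) - 3 = 3**2*(-32) - 3 = 9*(-32) - 3 = -288 - 3 = -291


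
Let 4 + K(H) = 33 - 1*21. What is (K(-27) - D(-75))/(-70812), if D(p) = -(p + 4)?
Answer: 1/1124 ≈ 0.00088968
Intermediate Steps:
D(p) = -4 - p (D(p) = -(4 + p) = -4 - p)
K(H) = 8 (K(H) = -4 + (33 - 1*21) = -4 + (33 - 21) = -4 + 12 = 8)
(K(-27) - D(-75))/(-70812) = (8 - (-4 - 1*(-75)))/(-70812) = (8 - (-4 + 75))*(-1/70812) = (8 - 1*71)*(-1/70812) = (8 - 71)*(-1/70812) = -63*(-1/70812) = 1/1124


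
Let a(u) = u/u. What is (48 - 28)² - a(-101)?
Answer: 399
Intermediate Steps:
a(u) = 1
(48 - 28)² - a(-101) = (48 - 28)² - 1*1 = 20² - 1 = 400 - 1 = 399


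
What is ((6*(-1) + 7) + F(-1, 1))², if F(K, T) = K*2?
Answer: 1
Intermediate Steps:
F(K, T) = 2*K
((6*(-1) + 7) + F(-1, 1))² = ((6*(-1) + 7) + 2*(-1))² = ((-6 + 7) - 2)² = (1 - 2)² = (-1)² = 1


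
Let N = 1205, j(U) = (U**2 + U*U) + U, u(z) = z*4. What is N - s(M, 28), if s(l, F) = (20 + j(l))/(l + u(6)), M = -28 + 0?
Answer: 1595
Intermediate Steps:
u(z) = 4*z
j(U) = U + 2*U**2 (j(U) = (U**2 + U**2) + U = 2*U**2 + U = U + 2*U**2)
M = -28
s(l, F) = (20 + l*(1 + 2*l))/(24 + l) (s(l, F) = (20 + l*(1 + 2*l))/(l + 4*6) = (20 + l*(1 + 2*l))/(l + 24) = (20 + l*(1 + 2*l))/(24 + l))
N - s(M, 28) = 1205 - (20 - 28*(1 + 2*(-28)))/(24 - 28) = 1205 - (20 - 28*(1 - 56))/(-4) = 1205 - (-1)*(20 - 28*(-55))/4 = 1205 - (-1)*(20 + 1540)/4 = 1205 - (-1)*1560/4 = 1205 - 1*(-390) = 1205 + 390 = 1595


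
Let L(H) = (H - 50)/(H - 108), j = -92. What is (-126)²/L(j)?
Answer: 1587600/71 ≈ 22361.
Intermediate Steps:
L(H) = (-50 + H)/(-108 + H)
(-126)²/L(j) = (-126)²/(((-50 - 92)/(-108 - 92))) = 15876/((-142/(-200))) = 15876/((-1/200*(-142))) = 15876/(71/100) = 15876*(100/71) = 1587600/71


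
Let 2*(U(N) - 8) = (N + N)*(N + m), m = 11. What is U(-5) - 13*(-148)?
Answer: 1902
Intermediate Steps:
U(N) = 8 + N*(11 + N) (U(N) = 8 + ((N + N)*(N + 11))/2 = 8 + ((2*N)*(11 + N))/2 = 8 + (2*N*(11 + N))/2 = 8 + N*(11 + N))
U(-5) - 13*(-148) = (8 + (-5)² + 11*(-5)) - 13*(-148) = (8 + 25 - 55) + 1924 = -22 + 1924 = 1902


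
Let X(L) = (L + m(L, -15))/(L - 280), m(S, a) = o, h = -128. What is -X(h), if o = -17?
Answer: -145/408 ≈ -0.35539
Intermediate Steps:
m(S, a) = -17
X(L) = (-17 + L)/(-280 + L) (X(L) = (L - 17)/(L - 280) = (-17 + L)/(-280 + L))
-X(h) = -(-17 - 128)/(-280 - 128) = -(-145)/(-408) = -(-1)*(-145)/408 = -1*145/408 = -145/408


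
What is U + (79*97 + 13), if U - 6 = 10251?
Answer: 17933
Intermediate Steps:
U = 10257 (U = 6 + 10251 = 10257)
U + (79*97 + 13) = 10257 + (79*97 + 13) = 10257 + (7663 + 13) = 10257 + 7676 = 17933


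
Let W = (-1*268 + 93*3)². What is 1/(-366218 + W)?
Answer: -1/366097 ≈ -2.7315e-6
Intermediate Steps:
W = 121 (W = (-268 + 279)² = 11² = 121)
1/(-366218 + W) = 1/(-366218 + 121) = 1/(-366097) = -1/366097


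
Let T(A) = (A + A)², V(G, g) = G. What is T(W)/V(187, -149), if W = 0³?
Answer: 0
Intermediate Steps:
W = 0
T(A) = 4*A² (T(A) = (2*A)² = 4*A²)
T(W)/V(187, -149) = (4*0²)/187 = (4*0)*(1/187) = 0*(1/187) = 0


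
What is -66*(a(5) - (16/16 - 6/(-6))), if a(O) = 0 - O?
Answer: 462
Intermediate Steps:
a(O) = -O
-66*(a(5) - (16/16 - 6/(-6))) = -66*(-1*5 - (16/16 - 6/(-6))) = -66*(-5 - (16*(1/16) - 6*(-⅙))) = -66*(-5 - (1 + 1)) = -66*(-5 - 1*2) = -66*(-5 - 2) = -66*(-7) = 462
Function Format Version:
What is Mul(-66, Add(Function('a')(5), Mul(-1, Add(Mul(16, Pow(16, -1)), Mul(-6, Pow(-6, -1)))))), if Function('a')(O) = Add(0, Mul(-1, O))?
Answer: 462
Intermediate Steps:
Function('a')(O) = Mul(-1, O)
Mul(-66, Add(Function('a')(5), Mul(-1, Add(Mul(16, Pow(16, -1)), Mul(-6, Pow(-6, -1)))))) = Mul(-66, Add(Mul(-1, 5), Mul(-1, Add(Mul(16, Pow(16, -1)), Mul(-6, Pow(-6, -1)))))) = Mul(-66, Add(-5, Mul(-1, Add(Mul(16, Rational(1, 16)), Mul(-6, Rational(-1, 6)))))) = Mul(-66, Add(-5, Mul(-1, Add(1, 1)))) = Mul(-66, Add(-5, Mul(-1, 2))) = Mul(-66, Add(-5, -2)) = Mul(-66, -7) = 462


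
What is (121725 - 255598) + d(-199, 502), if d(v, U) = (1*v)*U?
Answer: -233771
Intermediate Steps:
d(v, U) = U*v (d(v, U) = v*U = U*v)
(121725 - 255598) + d(-199, 502) = (121725 - 255598) + 502*(-199) = -133873 - 99898 = -233771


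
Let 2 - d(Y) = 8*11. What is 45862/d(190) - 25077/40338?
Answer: -308689663/578178 ≈ -533.90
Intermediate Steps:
d(Y) = -86 (d(Y) = 2 - 8*11 = 2 - 1*88 = 2 - 88 = -86)
45862/d(190) - 25077/40338 = 45862/(-86) - 25077/40338 = 45862*(-1/86) - 25077*1/40338 = -22931/43 - 8359/13446 = -308689663/578178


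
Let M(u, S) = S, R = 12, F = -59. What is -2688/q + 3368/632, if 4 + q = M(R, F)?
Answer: 11375/237 ≈ 47.996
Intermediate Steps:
q = -63 (q = -4 - 59 = -63)
-2688/q + 3368/632 = -2688/(-63) + 3368/632 = -2688*(-1/63) + 3368*(1/632) = 128/3 + 421/79 = 11375/237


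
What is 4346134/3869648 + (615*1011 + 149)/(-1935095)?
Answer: 3001796953229/3744068248280 ≈ 0.80175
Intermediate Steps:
4346134/3869648 + (615*1011 + 149)/(-1935095) = 4346134*(1/3869648) + (621765 + 149)*(-1/1935095) = 2173067/1934824 + 621914*(-1/1935095) = 2173067/1934824 - 621914/1935095 = 3001796953229/3744068248280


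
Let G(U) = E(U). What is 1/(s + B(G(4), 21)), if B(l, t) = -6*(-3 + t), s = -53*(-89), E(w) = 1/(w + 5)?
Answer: 1/4609 ≈ 0.00021697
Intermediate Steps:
E(w) = 1/(5 + w)
s = 4717
G(U) = 1/(5 + U)
B(l, t) = 18 - 6*t
1/(s + B(G(4), 21)) = 1/(4717 + (18 - 6*21)) = 1/(4717 + (18 - 126)) = 1/(4717 - 108) = 1/4609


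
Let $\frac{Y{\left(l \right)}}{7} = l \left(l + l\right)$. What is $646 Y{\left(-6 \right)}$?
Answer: $325584$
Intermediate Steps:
$Y{\left(l \right)} = 14 l^{2}$ ($Y{\left(l \right)} = 7 l \left(l + l\right) = 7 l 2 l = 7 \cdot 2 l^{2} = 14 l^{2}$)
$646 Y{\left(-6 \right)} = 646 \cdot 14 \left(-6\right)^{2} = 646 \cdot 14 \cdot 36 = 646 \cdot 504 = 325584$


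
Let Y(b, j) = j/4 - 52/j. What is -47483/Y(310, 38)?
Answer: -17518/3 ≈ -5839.3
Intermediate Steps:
Y(b, j) = -52/j + j/4 (Y(b, j) = j*(¼) - 52/j = j/4 - 52/j = -52/j + j/4)
-47483/Y(310, 38) = -47483/(-52/38 + (¼)*38) = -47483/(-52*1/38 + 19/2) = -47483/(-26/19 + 19/2) = -47483/309/38 = -47483*38/309 = -17518/3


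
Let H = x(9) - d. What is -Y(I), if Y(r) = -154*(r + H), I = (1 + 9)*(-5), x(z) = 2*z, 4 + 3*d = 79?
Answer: -8778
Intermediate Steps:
d = 25 (d = -4/3 + (1/3)*79 = -4/3 + 79/3 = 25)
H = -7 (H = 2*9 - 1*25 = 18 - 25 = -7)
I = -50 (I = 10*(-5) = -50)
Y(r) = 1078 - 154*r (Y(r) = -154*(r - 7) = -154*(-7 + r) = 1078 - 154*r)
-Y(I) = -(1078 - 154*(-50)) = -(1078 + 7700) = -1*8778 = -8778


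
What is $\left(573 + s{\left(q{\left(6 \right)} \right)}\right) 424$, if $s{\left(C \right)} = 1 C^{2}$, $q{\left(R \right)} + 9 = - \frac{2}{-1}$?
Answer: $263728$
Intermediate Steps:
$q{\left(R \right)} = -7$ ($q{\left(R \right)} = -9 - \frac{2}{-1} = -9 - -2 = -9 + 2 = -7$)
$s{\left(C \right)} = C^{2}$
$\left(573 + s{\left(q{\left(6 \right)} \right)}\right) 424 = \left(573 + \left(-7\right)^{2}\right) 424 = \left(573 + 49\right) 424 = 622 \cdot 424 = 263728$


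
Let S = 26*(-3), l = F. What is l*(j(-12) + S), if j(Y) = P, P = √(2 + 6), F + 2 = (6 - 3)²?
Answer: -546 + 14*√2 ≈ -526.20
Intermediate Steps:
F = 7 (F = -2 + (6 - 3)² = -2 + 3² = -2 + 9 = 7)
l = 7
P = 2*√2 (P = √8 = 2*√2 ≈ 2.8284)
S = -78
j(Y) = 2*√2
l*(j(-12) + S) = 7*(2*√2 - 78) = 7*(-78 + 2*√2) = -546 + 14*√2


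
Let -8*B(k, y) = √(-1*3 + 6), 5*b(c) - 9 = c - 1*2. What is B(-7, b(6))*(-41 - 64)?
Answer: 105*√3/8 ≈ 22.733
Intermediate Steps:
b(c) = 7/5 + c/5 (b(c) = 9/5 + (c - 1*2)/5 = 9/5 + (c - 2)/5 = 9/5 + (-2 + c)/5 = 9/5 + (-⅖ + c/5) = 7/5 + c/5)
B(k, y) = -√3/8 (B(k, y) = -√(-1*3 + 6)/8 = -√(-3 + 6)/8 = -√3/8)
B(-7, b(6))*(-41 - 64) = (-√3/8)*(-41 - 64) = -√3/8*(-105) = 105*√3/8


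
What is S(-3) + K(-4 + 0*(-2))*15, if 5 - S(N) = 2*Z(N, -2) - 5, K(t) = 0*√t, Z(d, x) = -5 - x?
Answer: 16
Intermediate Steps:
K(t) = 0
S(N) = 16 (S(N) = 5 - (2*(-5 - 1*(-2)) - 5) = 5 - (2*(-5 + 2) - 5) = 5 - (2*(-3) - 5) = 5 - (-6 - 5) = 5 - 1*(-11) = 5 + 11 = 16)
S(-3) + K(-4 + 0*(-2))*15 = 16 + 0*15 = 16 + 0 = 16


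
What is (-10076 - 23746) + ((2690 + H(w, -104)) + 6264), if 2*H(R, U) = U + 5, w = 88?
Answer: -49835/2 ≈ -24918.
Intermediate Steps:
H(R, U) = 5/2 + U/2 (H(R, U) = (U + 5)/2 = (5 + U)/2 = 5/2 + U/2)
(-10076 - 23746) + ((2690 + H(w, -104)) + 6264) = (-10076 - 23746) + ((2690 + (5/2 + (½)*(-104))) + 6264) = -33822 + ((2690 + (5/2 - 52)) + 6264) = -33822 + ((2690 - 99/2) + 6264) = -33822 + (5281/2 + 6264) = -33822 + 17809/2 = -49835/2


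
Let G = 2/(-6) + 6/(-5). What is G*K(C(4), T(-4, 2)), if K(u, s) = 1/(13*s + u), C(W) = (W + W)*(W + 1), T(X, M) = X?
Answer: 23/180 ≈ 0.12778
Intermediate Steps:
G = -23/15 (G = 2*(-1/6) + 6*(-1/5) = -1/3 - 6/5 = -23/15 ≈ -1.5333)
C(W) = 2*W*(1 + W) (C(W) = (2*W)*(1 + W) = 2*W*(1 + W))
K(u, s) = 1/(u + 13*s)
G*K(C(4), T(-4, 2)) = -23/(15*(2*4*(1 + 4) + 13*(-4))) = -23/(15*(2*4*5 - 52)) = -23/(15*(40 - 52)) = -23/15/(-12) = -23/15*(-1/12) = 23/180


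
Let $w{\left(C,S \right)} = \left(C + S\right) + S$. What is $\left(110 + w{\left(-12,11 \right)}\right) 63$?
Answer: $7560$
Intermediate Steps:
$w{\left(C,S \right)} = C + 2 S$
$\left(110 + w{\left(-12,11 \right)}\right) 63 = \left(110 + \left(-12 + 2 \cdot 11\right)\right) 63 = \left(110 + \left(-12 + 22\right)\right) 63 = \left(110 + 10\right) 63 = 120 \cdot 63 = 7560$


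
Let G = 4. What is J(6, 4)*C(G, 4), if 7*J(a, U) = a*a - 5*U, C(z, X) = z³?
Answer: 1024/7 ≈ 146.29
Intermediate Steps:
J(a, U) = -5*U/7 + a²/7 (J(a, U) = (a*a - 5*U)/7 = (a² - 5*U)/7 = -5*U/7 + a²/7)
J(6, 4)*C(G, 4) = (-5/7*4 + (⅐)*6²)*4³ = (-20/7 + (⅐)*36)*64 = (-20/7 + 36/7)*64 = (16/7)*64 = 1024/7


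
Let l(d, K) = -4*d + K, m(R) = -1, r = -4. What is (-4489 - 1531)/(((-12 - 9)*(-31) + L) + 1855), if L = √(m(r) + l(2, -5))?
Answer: -215516/89715 + 86*I*√14/89715 ≈ -2.4022 + 0.0035867*I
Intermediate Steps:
l(d, K) = K - 4*d
L = I*√14 (L = √(-1 + (-5 - 4*2)) = √(-1 + (-5 - 8)) = √(-1 - 13) = √(-14) = I*√14 ≈ 3.7417*I)
(-4489 - 1531)/(((-12 - 9)*(-31) + L) + 1855) = (-4489 - 1531)/(((-12 - 9)*(-31) + I*√14) + 1855) = -6020/((-21*(-31) + I*√14) + 1855) = -6020/((651 + I*√14) + 1855) = -6020/(2506 + I*√14)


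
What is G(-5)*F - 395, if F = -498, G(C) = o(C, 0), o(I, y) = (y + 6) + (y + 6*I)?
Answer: 11557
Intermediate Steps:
o(I, y) = 6 + 2*y + 6*I (o(I, y) = (6 + y) + (y + 6*I) = 6 + 2*y + 6*I)
G(C) = 6 + 6*C (G(C) = 6 + 2*0 + 6*C = 6 + 0 + 6*C = 6 + 6*C)
G(-5)*F - 395 = (6 + 6*(-5))*(-498) - 395 = (6 - 30)*(-498) - 395 = -24*(-498) - 395 = 11952 - 395 = 11557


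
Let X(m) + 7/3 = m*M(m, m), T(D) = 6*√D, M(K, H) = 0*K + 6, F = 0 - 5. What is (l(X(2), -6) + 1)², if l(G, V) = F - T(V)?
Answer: -200 + 48*I*√6 ≈ -200.0 + 117.58*I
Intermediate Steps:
F = -5
M(K, H) = 6 (M(K, H) = 0 + 6 = 6)
X(m) = -7/3 + 6*m (X(m) = -7/3 + m*6 = -7/3 + 6*m)
l(G, V) = -5 - 6*√V
(l(X(2), -6) + 1)² = ((-5 - 6*I*√6) + 1)² = (-4 - 6*I*√6)²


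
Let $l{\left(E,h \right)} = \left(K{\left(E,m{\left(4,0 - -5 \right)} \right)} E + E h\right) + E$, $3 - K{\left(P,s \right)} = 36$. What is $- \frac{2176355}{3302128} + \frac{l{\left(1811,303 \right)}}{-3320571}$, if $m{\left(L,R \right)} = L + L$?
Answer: $- \frac{8847362980673}{10964950475088} \approx -0.80688$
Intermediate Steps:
$m{\left(L,R \right)} = 2 L$
$K{\left(P,s \right)} = -33$ ($K{\left(P,s \right)} = 3 - 36 = -33$)
$l{\left(E,h \right)} = - 32 E + E h$ ($l{\left(E,h \right)} = \left(- 33 E + E h\right) + E = - 32 E + E h$)
$- \frac{2176355}{3302128} + \frac{l{\left(1811,303 \right)}}{-3320571} = - \frac{2176355}{3302128} + \frac{1811 \left(-32 + 303\right)}{-3320571} = \left(-2176355\right) \frac{1}{3302128} + 1811 \cdot 271 \left(- \frac{1}{3320571}\right) = - \frac{2176355}{3302128} + 490781 \left(- \frac{1}{3320571}\right) = - \frac{2176355}{3302128} - \frac{490781}{3320571} = - \frac{8847362980673}{10964950475088}$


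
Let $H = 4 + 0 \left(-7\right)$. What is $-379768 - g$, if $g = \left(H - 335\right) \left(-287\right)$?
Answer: $-474765$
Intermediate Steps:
$H = 4$ ($H = 4 + 0 = 4$)
$g = 94997$ ($g = \left(4 - 335\right) \left(-287\right) = \left(-331\right) \left(-287\right) = 94997$)
$-379768 - g = -379768 - 94997 = -474765$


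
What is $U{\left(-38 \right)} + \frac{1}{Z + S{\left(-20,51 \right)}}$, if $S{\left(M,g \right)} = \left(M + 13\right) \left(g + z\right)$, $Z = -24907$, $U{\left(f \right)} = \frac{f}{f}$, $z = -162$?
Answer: $\frac{24129}{24130} \approx 0.99996$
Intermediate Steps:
$U{\left(f \right)} = 1$
$S{\left(M,g \right)} = \left(-162 + g\right) \left(13 + M\right)$ ($S{\left(M,g \right)} = \left(M + 13\right) \left(g - 162\right) = \left(13 + M\right) \left(-162 + g\right) = \left(-162 + g\right) \left(13 + M\right)$)
$U{\left(-38 \right)} + \frac{1}{Z + S{\left(-20,51 \right)}} = 1 + \frac{1}{-24907 - -777} = 1 + \frac{1}{-24907 + \left(-2106 + 3240 + 663 - 1020\right)} = 1 + \frac{1}{-24907 + 777} = 1 + \frac{1}{-24130} = 1 - \frac{1}{24130} = \frac{24129}{24130}$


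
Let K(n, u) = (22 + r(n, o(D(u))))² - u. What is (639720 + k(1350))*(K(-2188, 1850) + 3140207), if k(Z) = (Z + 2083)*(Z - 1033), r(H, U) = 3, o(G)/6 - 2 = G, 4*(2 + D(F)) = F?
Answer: 5424101255342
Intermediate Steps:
D(F) = -2 + F/4
o(G) = 12 + 6*G
k(Z) = (-1033 + Z)*(2083 + Z) (k(Z) = (2083 + Z)*(-1033 + Z) = (-1033 + Z)*(2083 + Z))
K(n, u) = 625 - u (K(n, u) = (22 + 3)² - u = 25² - u = 625 - u)
(639720 + k(1350))*(K(-2188, 1850) + 3140207) = (639720 + (-2151739 + 1350² + 1050*1350))*((625 - 1*1850) + 3140207) = (639720 + (-2151739 + 1822500 + 1417500))*((625 - 1850) + 3140207) = (639720 + 1088261)*(-1225 + 3140207) = 1727981*3138982 = 5424101255342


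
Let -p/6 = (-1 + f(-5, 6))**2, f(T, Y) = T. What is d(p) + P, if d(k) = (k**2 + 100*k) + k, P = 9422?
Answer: 34262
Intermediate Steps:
p = -216 (p = -6*(-1 - 5)**2 = -6*(-6)**2 = -6*36 = -216)
d(k) = k**2 + 101*k
d(p) + P = -216*(101 - 216) + 9422 = -216*(-115) + 9422 = 24840 + 9422 = 34262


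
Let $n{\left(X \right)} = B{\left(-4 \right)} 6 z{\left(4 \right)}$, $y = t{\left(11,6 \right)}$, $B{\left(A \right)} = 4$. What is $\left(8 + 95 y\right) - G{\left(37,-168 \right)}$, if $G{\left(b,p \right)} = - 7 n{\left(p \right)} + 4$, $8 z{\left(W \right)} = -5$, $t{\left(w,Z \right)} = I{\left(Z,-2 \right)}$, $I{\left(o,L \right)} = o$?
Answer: $469$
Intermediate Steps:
$t{\left(w,Z \right)} = Z$
$z{\left(W \right)} = - \frac{5}{8}$ ($z{\left(W \right)} = \frac{1}{8} \left(-5\right) = - \frac{5}{8}$)
$y = 6$
$n{\left(X \right)} = -15$ ($n{\left(X \right)} = 4 \cdot 6 \left(- \frac{5}{8}\right) = 24 \left(- \frac{5}{8}\right) = -15$)
$G{\left(b,p \right)} = 109$ ($G{\left(b,p \right)} = \left(-7\right) \left(-15\right) + 4 = 105 + 4 = 109$)
$\left(8 + 95 y\right) - G{\left(37,-168 \right)} = \left(8 + 95 \cdot 6\right) - 109 = \left(8 + 570\right) - 109 = 578 - 109 = 469$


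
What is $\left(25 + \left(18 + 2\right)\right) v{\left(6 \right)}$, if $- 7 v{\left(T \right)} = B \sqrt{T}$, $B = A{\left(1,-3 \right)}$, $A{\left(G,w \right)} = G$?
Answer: $- \frac{45 \sqrt{6}}{7} \approx -15.747$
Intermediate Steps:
$B = 1$
$v{\left(T \right)} = - \frac{\sqrt{T}}{7}$ ($v{\left(T \right)} = - \frac{1 \sqrt{T}}{7} = - \frac{\sqrt{T}}{7}$)
$\left(25 + \left(18 + 2\right)\right) v{\left(6 \right)} = \left(25 + \left(18 + 2\right)\right) \left(- \frac{\sqrt{6}}{7}\right) = \left(25 + 20\right) \left(- \frac{\sqrt{6}}{7}\right) = 45 \left(- \frac{\sqrt{6}}{7}\right) = - \frac{45 \sqrt{6}}{7}$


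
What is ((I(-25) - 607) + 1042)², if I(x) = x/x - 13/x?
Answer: 119093569/625 ≈ 1.9055e+5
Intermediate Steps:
I(x) = 1 - 13/x
((I(-25) - 607) + 1042)² = (((-13 - 25)/(-25) - 607) + 1042)² = ((-1/25*(-38) - 607) + 1042)² = ((38/25 - 607) + 1042)² = (-15137/25 + 1042)² = (10913/25)² = 119093569/625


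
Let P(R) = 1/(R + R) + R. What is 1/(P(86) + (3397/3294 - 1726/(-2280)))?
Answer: 6727995/590678269 ≈ 0.011390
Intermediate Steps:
P(R) = R + 1/(2*R) (P(R) = 1/(2*R) + R = R + 1/(2*R))
1/(P(86) + (3397/3294 - 1726/(-2280))) = 1/((86 + (½)/86) + (3397/3294 - 1726/(-2280))) = 1/((86 + (½)*(1/86)) + (3397*(1/3294) - 1726*(-1/2280))) = 1/((86 + 1/172) + (3397/3294 + 863/1140)) = 1/(14793/172 + 1119217/625860) = 1/(590678269/6727995) = 6727995/590678269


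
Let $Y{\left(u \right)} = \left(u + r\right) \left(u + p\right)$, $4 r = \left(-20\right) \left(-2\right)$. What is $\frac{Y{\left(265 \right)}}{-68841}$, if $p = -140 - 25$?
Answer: $- \frac{27500}{68841} \approx -0.39947$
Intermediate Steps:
$p = -165$ ($p = -140 - 25 = -165$)
$r = 10$ ($r = \frac{\left(-20\right) \left(-2\right)}{4} = \frac{1}{4} \cdot 40 = 10$)
$Y{\left(u \right)} = \left(-165 + u\right) \left(10 + u\right)$ ($Y{\left(u \right)} = \left(u + 10\right) \left(u - 165\right) = \left(10 + u\right) \left(-165 + u\right) = \left(-165 + u\right) \left(10 + u\right)$)
$\frac{Y{\left(265 \right)}}{-68841} = \frac{-1650 + 265^{2} - 41075}{-68841} = \left(-1650 + 70225 - 41075\right) \left(- \frac{1}{68841}\right) = 27500 \left(- \frac{1}{68841}\right) = - \frac{27500}{68841}$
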